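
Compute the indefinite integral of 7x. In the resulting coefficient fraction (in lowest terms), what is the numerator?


Apply the power rule for integration:
integral of ax^n dx = a/(n+1) * x^(n+1) + C
integral of 7x dx
= 7/2 * x^2 + C
The coefficient in lowest terms is 7/2, and its numerator is 7

7


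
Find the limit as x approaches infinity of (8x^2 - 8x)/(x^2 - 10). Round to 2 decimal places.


For limits at infinity with equal-degree polynomials,
we compare leading coefficients.
Numerator leading term: 8x^2
Denominator leading term: x^2
Divide both by x^2:
lim = (8 - 8/x) / (1 - 10/x^2)
As x -> infinity, the 1/x and 1/x^2 terms vanish:
= 8/1 = 8 = 8.00

8.00


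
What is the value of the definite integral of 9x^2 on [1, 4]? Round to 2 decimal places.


Find the antiderivative of 9x^2:
F(x) = 9/3 * x^3
Apply the Fundamental Theorem of Calculus:
F(4) - F(1)
= 9/3 * 4^3 - 9/3 * 1^3
= 9/3 * (64 - 1)
= 9/3 * 63
= 189 = 189.00

189.00


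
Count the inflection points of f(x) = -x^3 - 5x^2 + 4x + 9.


Inflection points occur where f''(x) = 0 and concavity changes.
f(x) = -x^3 - 5x^2 + 4x + 9
f'(x) = -3x^2 - 10x + 4
f''(x) = -6x - 10
Set f''(x) = 0:
-6x - 10 = 0
x = 10 / (-6) = -5/3
Since f''(x) is linear (degree 1), it changes sign at this point.
Therefore there is exactly 1 inflection point.

1


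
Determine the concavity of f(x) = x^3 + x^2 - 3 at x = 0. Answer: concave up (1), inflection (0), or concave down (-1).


Concavity is determined by the sign of f''(x).
f(x) = x^3 + x^2 - 3
f'(x) = 3x^2 + 2x
f''(x) = 6x + 2
f''(0) = 6 * 0 + 2
= 0 + 2
= 2
Since f''(0) > 0, the function is concave up (1)

1


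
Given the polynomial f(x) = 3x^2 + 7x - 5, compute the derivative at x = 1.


Differentiate term by term using power and sum rules:
f(x) = 3x^2 + 7x - 5
f'(x) = 6x + 7
Substitute x = 1:
f'(1) = 6 * 1 + 7
= 6 + 7
= 13

13


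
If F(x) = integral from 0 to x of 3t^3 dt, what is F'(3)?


By the Fundamental Theorem of Calculus (Part 1):
If F(x) = integral from 0 to x of f(t) dt, then F'(x) = f(x)
Here f(t) = 3t^3
So F'(x) = 3x^3
Evaluate at x = 3:
F'(3) = 3 * 3^3
= 3 * 27
= 81

81


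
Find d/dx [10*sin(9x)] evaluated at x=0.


Apply the chain rule to differentiate 10*sin(9x):
d/dx [10*sin(9x)]
= 10 * cos(9x) * d/dx(9x)
= 10 * 9 * cos(9x)
= 90 * cos(9x)
Evaluate at x = 0:
= 90 * cos(0)
= 90 * 1
= 90

90


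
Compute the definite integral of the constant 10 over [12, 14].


The integral of a constant k over [a, b] equals k * (b - a).
integral from 12 to 14 of 10 dx
= 10 * (14 - 12)
= 10 * 2
= 20

20


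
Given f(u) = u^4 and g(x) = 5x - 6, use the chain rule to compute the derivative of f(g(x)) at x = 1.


Using the chain rule: (f(g(x)))' = f'(g(x)) * g'(x)
First, find g(1):
g(1) = 5 * 1 - 6 = -1
Next, f'(u) = 4u^3
And g'(x) = 5
So f'(g(1)) * g'(1)
= 4 * (-1)^3 * 5
= 4 * (-1) * 5
= -20

-20


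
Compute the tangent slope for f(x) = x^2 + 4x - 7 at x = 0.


The slope of the tangent line equals f'(x) at the point.
f(x) = x^2 + 4x - 7
f'(x) = 2x + 4
At x = 0:
f'(0) = 2 * 0 + 4
= 0 + 4
= 4

4


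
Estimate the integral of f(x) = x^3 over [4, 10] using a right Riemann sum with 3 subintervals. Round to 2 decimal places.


Right Riemann sum uses right endpoints of each subinterval.
Interval: [4, 10], n = 3
dx = (10 - 4) / 3 = 2
Right endpoints: [6, 8, 10]
f values: [216, 512, 1000]
Sum = dx * (sum of f values)
= 2 * 1728
= 3456 = 3456.00

3456.00


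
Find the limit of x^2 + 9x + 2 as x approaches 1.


Since polynomials are continuous, we use direct substitution.
lim(x->1) of x^2 + 9x + 2
= 1 * 1^2 + 9 * 1 + 2
= 1 + 9 + 2
= 12

12


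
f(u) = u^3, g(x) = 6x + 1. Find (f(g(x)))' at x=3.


Using the chain rule: (f(g(x)))' = f'(g(x)) * g'(x)
First, find g(3):
g(3) = 6 * 3 + 1 = 19
Next, f'(u) = 3u^2
And g'(x) = 6
So f'(g(3)) * g'(3)
= 3 * 19^2 * 6
= 3 * 361 * 6
= 6498

6498


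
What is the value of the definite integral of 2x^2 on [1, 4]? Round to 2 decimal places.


Find the antiderivative of 2x^2:
F(x) = 2/3 * x^3
Apply the Fundamental Theorem of Calculus:
F(4) - F(1)
= 2/3 * 4^3 - 2/3 * 1^3
= 2/3 * (64 - 1)
= 2/3 * 63
= 42 = 42.00

42.00


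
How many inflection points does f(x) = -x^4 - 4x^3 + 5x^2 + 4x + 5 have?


Inflection points occur where f''(x) = 0 and concavity changes.
f(x) = -x^4 - 4x^3 + 5x^2 + 4x + 5
f'(x) = -4x^3 - 12x^2 + 10x + 4
f''(x) = -12x^2 - 24x + 10
This is a quadratic in x. Use the discriminant to count real roots.
Discriminant = (-24)^2 - 4 * (-12) * 10
= 576 - (-480)
= 1056
Since discriminant > 0, f''(x) = 0 has 2 distinct real solutions.
A quadratic with two distinct real roots changes sign at each root, so concavity changes at both.
Number of inflection points: 2

2


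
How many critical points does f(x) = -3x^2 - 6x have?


Find where f'(x) = 0:
f'(x) = -6x - 6
Set f'(x) = 0:
-6x - 6 = 0
x = 6 / (-6) = -1
This is a linear equation in x, so there is exactly one solution.
Number of critical points: 1

1


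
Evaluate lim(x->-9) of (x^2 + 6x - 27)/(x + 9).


Direct substitution gives 0/0, so we factor the numerator.
Factor: (x^2 + 6x - 27) = (x + 9)(x - 3)
Cancel the common factor (x + 9):
(x^2 + 6x - 27)/(x + 9) = (x - 3)
Now substitute x = -9:
= (-9) - (3) = -12

-12


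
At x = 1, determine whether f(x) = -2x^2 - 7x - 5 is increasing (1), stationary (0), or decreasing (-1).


Compute f'(x) to determine behavior:
f'(x) = -4x - 7
f'(1) = -4 * 1 - 7
= -4 - 7
= -11
Since f'(1) < 0, the function is decreasing (-1)

-1


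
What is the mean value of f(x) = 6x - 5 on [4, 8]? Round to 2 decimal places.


Average value = 1/(b-a) * integral from a to b of f(x) dx
First compute the integral of 6x - 5:
F(x) = 3x^2 - 5x
F(8) = 3 * 64 - 5 * 8 = 152
F(4) = 3 * 16 - 5 * 4 = 28
Integral = 152 - 28 = 124
Average = 124 / (8 - 4) = 124 / 4
= 31 = 31.00

31.00


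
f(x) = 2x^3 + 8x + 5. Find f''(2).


First derivative:
f'(x) = 6x^2 + 8
Second derivative:
f''(x) = 12x
Substitute x = 2:
f''(2) = 12 * 2 + 0
= 24 + 0
= 24

24


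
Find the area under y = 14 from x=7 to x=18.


The area under a constant function y = 14 is a rectangle.
Width = 18 - 7 = 11
Height = 14
Area = width * height
= 11 * 14
= 154

154


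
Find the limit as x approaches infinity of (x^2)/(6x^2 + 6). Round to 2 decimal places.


For limits at infinity with equal-degree polynomials,
we compare leading coefficients.
Numerator leading term: x^2
Denominator leading term: 6x^2
Divide both by x^2:
lim = (1) / (6 + 6/x^2)
As x -> infinity, the 1/x and 1/x^2 terms vanish:
= 1/6 ≈ 0.17

0.17


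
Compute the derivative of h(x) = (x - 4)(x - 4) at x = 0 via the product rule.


Let u(x) = x - 4 and v(x) = x - 4
u'(x) = 1
v'(x) = 1
Product rule: h'(x) = u'(x)*v(x) + u(x)*v'(x)
= 1 * (x - 4) + (x - 4) * 1
At x = 0:
u(0) = 1 * 0 - 4 = -4
v(0) = 1 * 0 - 4 = -4
h'(0) = 1 * (-4) + (-4) * 1
= -4 - 4
= -8

-8


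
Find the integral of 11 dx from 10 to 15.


The integral of a constant k over [a, b] equals k * (b - a).
integral from 10 to 15 of 11 dx
= 11 * (15 - 10)
= 11 * 5
= 55

55


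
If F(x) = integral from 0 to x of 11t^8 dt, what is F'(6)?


By the Fundamental Theorem of Calculus (Part 1):
If F(x) = integral from 0 to x of f(t) dt, then F'(x) = f(x)
Here f(t) = 11t^8
So F'(x) = 11x^8
Evaluate at x = 6:
F'(6) = 11 * 6^8
= 11 * 1679616
= 18475776

18475776


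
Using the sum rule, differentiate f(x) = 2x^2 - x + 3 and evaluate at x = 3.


Differentiate term by term using power and sum rules:
f(x) = 2x^2 - x + 3
f'(x) = 4x - 1
Substitute x = 3:
f'(3) = 4 * 3 - 1
= 12 - 1
= 11

11


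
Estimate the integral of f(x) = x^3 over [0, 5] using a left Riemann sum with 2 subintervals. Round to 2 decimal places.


Left Riemann sum uses left endpoints of each subinterval.
Interval: [0, 5], n = 2
dx = (5 - 0) / 2 = 5/2
Left endpoints: [0, 5/2]
f values: [0, 125/8]
Sum = dx * (sum of f values)
= 5/2 * 125/8
= 625/16 ≈ 39.06

39.06


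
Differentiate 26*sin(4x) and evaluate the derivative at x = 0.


Apply the chain rule to differentiate 26*sin(4x):
d/dx [26*sin(4x)]
= 26 * cos(4x) * d/dx(4x)
= 26 * 4 * cos(4x)
= 104 * cos(4x)
Evaluate at x = 0:
= 104 * cos(0)
= 104 * 1
= 104

104


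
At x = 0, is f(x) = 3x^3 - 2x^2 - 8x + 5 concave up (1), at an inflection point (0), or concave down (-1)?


Concavity is determined by the sign of f''(x).
f(x) = 3x^3 - 2x^2 - 8x + 5
f'(x) = 9x^2 - 4x - 8
f''(x) = 18x - 4
f''(0) = 18 * 0 - 4
= 0 - 4
= -4
Since f''(0) < 0, the function is concave down (-1)

-1


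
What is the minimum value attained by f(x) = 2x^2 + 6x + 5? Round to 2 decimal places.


For a quadratic f(x) = ax^2 + bx + c with a > 0, the minimum is at the vertex.
Vertex x-coordinate: x = -b/(2a)
x = -(6) / (2 * 2)
x = -6/4 = -3/2
Substitute back to find the minimum value:
f(-3/2) = 2 * (-3/2)^2 + 6 * (-3/2) + 5
= 9/2 - 9 + 5
= 1/2 = 0.50

0.50


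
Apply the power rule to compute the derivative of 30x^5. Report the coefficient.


We apply the power rule: d/dx [ax^n] = a*n * x^(n-1)
d/dx [30x^5]
= 30 * 5 * x^(5-1)
= 150x^4
The coefficient is 150

150


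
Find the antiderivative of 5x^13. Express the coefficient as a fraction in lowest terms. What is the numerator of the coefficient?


Apply the power rule for integration:
integral of ax^n dx = a/(n+1) * x^(n+1) + C
integral of 5x^13 dx
= 5/14 * x^14 + C
The coefficient in lowest terms is 5/14, and its numerator is 5

5


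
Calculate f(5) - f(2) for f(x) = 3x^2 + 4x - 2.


Net change = f(b) - f(a)
f(x) = 3x^2 + 4x - 2
Compute f(5):
f(5) = 3 * 5^2 + 4 * 5 - 2
= 75 + 20 - 2
= 93
Compute f(2):
f(2) = 3 * 2^2 + 4 * 2 - 2
= 12 + 8 - 2
= 18
Net change = 93 - 18 = 75

75


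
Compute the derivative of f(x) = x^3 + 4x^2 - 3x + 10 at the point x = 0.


Differentiate f(x) = x^3 + 4x^2 - 3x + 10 term by term:
f'(x) = 3x^2 + 8x - 3
Substitute x = 0:
f'(0) = 3 * 0^2 + 8 * 0 - 3
= 0 + 0 - 3
= -3

-3


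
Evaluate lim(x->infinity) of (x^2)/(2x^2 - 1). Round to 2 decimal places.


For limits at infinity with equal-degree polynomials,
we compare leading coefficients.
Numerator leading term: x^2
Denominator leading term: 2x^2
Divide both by x^2:
lim = (1) / (2 - 1/x^2)
As x -> infinity, the 1/x and 1/x^2 terms vanish:
= 1/2 = 0.50

0.50


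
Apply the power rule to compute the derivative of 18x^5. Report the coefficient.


We apply the power rule: d/dx [ax^n] = a*n * x^(n-1)
d/dx [18x^5]
= 18 * 5 * x^(5-1)
= 90x^4
The coefficient is 90

90


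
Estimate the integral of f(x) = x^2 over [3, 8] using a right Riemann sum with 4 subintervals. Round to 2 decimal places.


Right Riemann sum uses right endpoints of each subinterval.
Interval: [3, 8], n = 4
dx = (8 - 3) / 4 = 5/4
Right endpoints: [17/4, 11/2, 27/4, 8]
f values: [289/16, 121/4, 729/16, 64]
Sum = dx * (sum of f values)
= 5/4 * 1263/8
= 6315/32 ≈ 197.34

197.34


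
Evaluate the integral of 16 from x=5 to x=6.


The integral of a constant k over [a, b] equals k * (b - a).
integral from 5 to 6 of 16 dx
= 16 * (6 - 5)
= 16 * 1
= 16

16


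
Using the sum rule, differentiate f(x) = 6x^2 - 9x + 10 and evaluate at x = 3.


Differentiate term by term using power and sum rules:
f(x) = 6x^2 - 9x + 10
f'(x) = 12x - 9
Substitute x = 3:
f'(3) = 12 * 3 - 9
= 36 - 9
= 27

27


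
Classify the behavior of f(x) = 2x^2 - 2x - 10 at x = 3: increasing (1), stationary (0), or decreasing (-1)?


Compute f'(x) to determine behavior:
f'(x) = 4x - 2
f'(3) = 4 * 3 - 2
= 12 - 2
= 10
Since f'(3) > 0, the function is increasing (1)

1


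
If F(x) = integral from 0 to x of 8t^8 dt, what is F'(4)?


By the Fundamental Theorem of Calculus (Part 1):
If F(x) = integral from 0 to x of f(t) dt, then F'(x) = f(x)
Here f(t) = 8t^8
So F'(x) = 8x^8
Evaluate at x = 4:
F'(4) = 8 * 4^8
= 8 * 65536
= 524288

524288


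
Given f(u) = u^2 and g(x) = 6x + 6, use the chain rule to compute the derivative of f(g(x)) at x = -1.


Using the chain rule: (f(g(x)))' = f'(g(x)) * g'(x)
First, find g(-1):
g(-1) = 6 * (-1) + 6 = 0
Next, f'(u) = 2u
And g'(x) = 6
So f'(g(-1)) * g'(-1)
= 2 * 0 * 6
= 0

0


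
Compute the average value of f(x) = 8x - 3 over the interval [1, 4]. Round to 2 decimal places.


Average value = 1/(b-a) * integral from a to b of f(x) dx
First compute the integral of 8x - 3:
F(x) = 4x^2 - 3x
F(4) = 4 * 16 - 3 * 4 = 52
F(1) = 4 * 1 - 3 * 1 = 1
Integral = 52 - 1 = 51
Average = 51 / (4 - 1) = 51 / 3
= 17 = 17.00

17.00


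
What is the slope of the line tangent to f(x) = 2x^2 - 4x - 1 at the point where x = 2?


The slope of the tangent line equals f'(x) at the point.
f(x) = 2x^2 - 4x - 1
f'(x) = 4x - 4
At x = 2:
f'(2) = 4 * 2 - 4
= 8 - 4
= 4

4


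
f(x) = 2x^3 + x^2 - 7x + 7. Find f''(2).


First derivative:
f'(x) = 6x^2 + 2x - 7
Second derivative:
f''(x) = 12x + 2
Substitute x = 2:
f''(2) = 12 * 2 + 2
= 24 + 2
= 26

26


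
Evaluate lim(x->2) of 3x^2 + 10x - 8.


Since polynomials are continuous, we use direct substitution.
lim(x->2) of 3x^2 + 10x - 8
= 3 * 2^2 + 10 * 2 - 8
= 12 + 20 - 8
= 24

24


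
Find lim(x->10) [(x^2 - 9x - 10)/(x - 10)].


Direct substitution gives 0/0, so we factor the numerator.
Factor: (x^2 - 9x - 10) = (x - 10)(x + 1)
Cancel the common factor (x - 10):
(x^2 - 9x - 10)/(x - 10) = (x + 1)
Now substitute x = 10:
= (10) - (-1) = 11

11


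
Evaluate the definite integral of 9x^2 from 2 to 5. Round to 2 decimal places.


Find the antiderivative of 9x^2:
F(x) = 9/3 * x^3
Apply the Fundamental Theorem of Calculus:
F(5) - F(2)
= 9/3 * 5^3 - 9/3 * 2^3
= 9/3 * (125 - 8)
= 9/3 * 117
= 351 = 351.00

351.00


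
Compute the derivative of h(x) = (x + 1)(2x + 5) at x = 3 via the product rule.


Let u(x) = x + 1 and v(x) = 2x + 5
u'(x) = 1
v'(x) = 2
Product rule: h'(x) = u'(x)*v(x) + u(x)*v'(x)
= 1 * (2x + 5) + (x + 1) * 2
At x = 3:
u(3) = 1 * 3 + 1 = 4
v(3) = 2 * 3 + 5 = 11
h'(3) = 1 * 11 + 4 * 2
= 11 + 8
= 19

19


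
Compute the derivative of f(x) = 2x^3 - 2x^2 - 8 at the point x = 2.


Differentiate f(x) = 2x^3 - 2x^2 - 8 term by term:
f'(x) = 6x^2 - 4x
Substitute x = 2:
f'(2) = 6 * 2^2 - 4 * 2 + 0
= 24 - 8 + 0
= 16

16


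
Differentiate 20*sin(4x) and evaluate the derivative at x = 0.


Apply the chain rule to differentiate 20*sin(4x):
d/dx [20*sin(4x)]
= 20 * cos(4x) * d/dx(4x)
= 20 * 4 * cos(4x)
= 80 * cos(4x)
Evaluate at x = 0:
= 80 * cos(0)
= 80 * 1
= 80

80


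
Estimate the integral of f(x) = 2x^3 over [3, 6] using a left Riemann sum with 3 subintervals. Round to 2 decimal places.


Left Riemann sum uses left endpoints of each subinterval.
Interval: [3, 6], n = 3
dx = (6 - 3) / 3 = 1
Left endpoints: [3, 4, 5]
f values: [54, 128, 250]
Sum = dx * (sum of f values)
= 1 * 432
= 432 = 432.00

432.00


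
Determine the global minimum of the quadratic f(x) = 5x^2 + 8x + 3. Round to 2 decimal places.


For a quadratic f(x) = ax^2 + bx + c with a > 0, the minimum is at the vertex.
Vertex x-coordinate: x = -b/(2a)
x = -(8) / (2 * 5)
x = -8/10 = -4/5
Substitute back to find the minimum value:
f(-4/5) = 5 * (-4/5)^2 + 8 * (-4/5) + 3
= 16/5 - 32/5 + 3
= -1/5 = -0.20

-0.20


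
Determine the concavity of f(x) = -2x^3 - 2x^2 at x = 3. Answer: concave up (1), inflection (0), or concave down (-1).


Concavity is determined by the sign of f''(x).
f(x) = -2x^3 - 2x^2
f'(x) = -6x^2 - 4x
f''(x) = -12x - 4
f''(3) = -12 * 3 - 4
= -36 - 4
= -40
Since f''(3) < 0, the function is concave down (-1)

-1


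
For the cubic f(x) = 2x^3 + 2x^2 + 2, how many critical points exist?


Find where f'(x) = 0:
f(x) = 2x^3 + 2x^2 + 2
f'(x) = 6x^2 + 4x
This is a quadratic in x. Use the discriminant to count real roots.
Discriminant = (4)^2 - 4 * 6 * 0
= 16 - 0
= 16
Since discriminant > 0, f'(x) = 0 has 2 real solutions.
Number of critical points: 2

2


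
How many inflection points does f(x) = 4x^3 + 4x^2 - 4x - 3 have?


Inflection points occur where f''(x) = 0 and concavity changes.
f(x) = 4x^3 + 4x^2 - 4x - 3
f'(x) = 12x^2 + 8x - 4
f''(x) = 24x + 8
Set f''(x) = 0:
24x + 8 = 0
x = -8 / 24 = -1/3
Since f''(x) is linear (degree 1), it changes sign at this point.
Therefore there is exactly 1 inflection point.

1


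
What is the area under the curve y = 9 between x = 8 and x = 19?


The area under a constant function y = 9 is a rectangle.
Width = 19 - 8 = 11
Height = 9
Area = width * height
= 11 * 9
= 99

99


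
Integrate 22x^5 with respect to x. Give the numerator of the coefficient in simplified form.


Apply the power rule for integration:
integral of ax^n dx = a/(n+1) * x^(n+1) + C
integral of 22x^5 dx
= 22/6 * x^6 + C
= 11/3 * x^6 + C
The coefficient in lowest terms is 11/3, and its numerator is 11

11


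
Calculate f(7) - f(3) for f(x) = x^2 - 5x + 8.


Net change = f(b) - f(a)
f(x) = x^2 - 5x + 8
Compute f(7):
f(7) = 1 * 7^2 - 5 * 7 + 8
= 49 - 35 + 8
= 22
Compute f(3):
f(3) = 1 * 3^2 - 5 * 3 + 8
= 9 - 15 + 8
= 2
Net change = 22 - 2 = 20

20


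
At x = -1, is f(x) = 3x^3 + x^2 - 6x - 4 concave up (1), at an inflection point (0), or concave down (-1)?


Concavity is determined by the sign of f''(x).
f(x) = 3x^3 + x^2 - 6x - 4
f'(x) = 9x^2 + 2x - 6
f''(x) = 18x + 2
f''(-1) = 18 * (-1) + 2
= -18 + 2
= -16
Since f''(-1) < 0, the function is concave down (-1)

-1


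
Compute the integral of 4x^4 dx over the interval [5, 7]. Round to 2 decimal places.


Find the antiderivative of 4x^4:
F(x) = 4/5 * x^5
Apply the Fundamental Theorem of Calculus:
F(7) - F(5)
= 4/5 * 7^5 - 4/5 * 5^5
= 4/5 * (16807 - 3125)
= 4/5 * 13682
= 54728/5 = 10945.60

10945.60


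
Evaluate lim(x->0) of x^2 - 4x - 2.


Since polynomials are continuous, we use direct substitution.
lim(x->0) of x^2 - 4x - 2
= 1 * 0^2 - 4 * 0 - 2
= 0 + 0 - 2
= -2

-2


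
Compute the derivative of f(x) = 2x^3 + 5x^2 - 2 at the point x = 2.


Differentiate f(x) = 2x^3 + 5x^2 - 2 term by term:
f'(x) = 6x^2 + 10x
Substitute x = 2:
f'(2) = 6 * 2^2 + 10 * 2 + 0
= 24 + 20 + 0
= 44

44


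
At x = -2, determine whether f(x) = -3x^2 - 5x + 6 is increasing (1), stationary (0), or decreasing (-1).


Compute f'(x) to determine behavior:
f'(x) = -6x - 5
f'(-2) = -6 * (-2) - 5
= 12 - 5
= 7
Since f'(-2) > 0, the function is increasing (1)

1


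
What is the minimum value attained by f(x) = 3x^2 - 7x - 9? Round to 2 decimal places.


For a quadratic f(x) = ax^2 + bx + c with a > 0, the minimum is at the vertex.
Vertex x-coordinate: x = -b/(2a)
x = -(-7) / (2 * 3)
x = 7/6
Substitute back to find the minimum value:
f(7/6) = 3 * (7/6)^2 - 7 * (7/6) - 9
= 49/12 - 49/6 - 9
= -157/12 ≈ -13.08

-13.08


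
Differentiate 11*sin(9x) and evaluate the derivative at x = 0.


Apply the chain rule to differentiate 11*sin(9x):
d/dx [11*sin(9x)]
= 11 * cos(9x) * d/dx(9x)
= 11 * 9 * cos(9x)
= 99 * cos(9x)
Evaluate at x = 0:
= 99 * cos(0)
= 99 * 1
= 99

99


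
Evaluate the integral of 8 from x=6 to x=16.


The integral of a constant k over [a, b] equals k * (b - a).
integral from 6 to 16 of 8 dx
= 8 * (16 - 6)
= 8 * 10
= 80

80


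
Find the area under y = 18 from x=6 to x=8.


The area under a constant function y = 18 is a rectangle.
Width = 8 - 6 = 2
Height = 18
Area = width * height
= 2 * 18
= 36

36


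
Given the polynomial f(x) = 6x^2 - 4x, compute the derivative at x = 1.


Differentiate term by term using power and sum rules:
f(x) = 6x^2 - 4x
f'(x) = 12x - 4
Substitute x = 1:
f'(1) = 12 * 1 - 4
= 12 - 4
= 8

8


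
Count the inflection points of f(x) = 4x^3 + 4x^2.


Inflection points occur where f''(x) = 0 and concavity changes.
f(x) = 4x^3 + 4x^2
f'(x) = 12x^2 + 8x
f''(x) = 24x + 8
Set f''(x) = 0:
24x + 8 = 0
x = -8 / 24 = -1/3
Since f''(x) is linear (degree 1), it changes sign at this point.
Therefore there is exactly 1 inflection point.

1


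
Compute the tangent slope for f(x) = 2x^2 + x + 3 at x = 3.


The slope of the tangent line equals f'(x) at the point.
f(x) = 2x^2 + x + 3
f'(x) = 4x + 1
At x = 3:
f'(3) = 4 * 3 + 1
= 12 + 1
= 13

13


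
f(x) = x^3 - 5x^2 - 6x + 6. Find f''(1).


First derivative:
f'(x) = 3x^2 - 10x - 6
Second derivative:
f''(x) = 6x - 10
Substitute x = 1:
f''(1) = 6 * 1 - 10
= 6 - 10
= -4

-4


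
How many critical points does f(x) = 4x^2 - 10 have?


Find where f'(x) = 0:
f'(x) = 8x
Set f'(x) = 0:
8x = 0
x = 0 / 8 = 0
This is a linear equation in x, so there is exactly one solution.
Number of critical points: 1

1


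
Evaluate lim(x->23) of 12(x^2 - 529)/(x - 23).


Direct substitution gives 0/0, so we factor the numerator.
Factor: 12(x^2 - 529) = 12 * (x - 23)(x + 23)
Cancel the common factor (x - 23):
12(x^2 - 529)/(x - 23) = 12 * (x + 23)
Now substitute x = 23:
= 12 * (23 + 23) = 552

552


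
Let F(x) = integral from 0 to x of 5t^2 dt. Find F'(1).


By the Fundamental Theorem of Calculus (Part 1):
If F(x) = integral from 0 to x of f(t) dt, then F'(x) = f(x)
Here f(t) = 5t^2
So F'(x) = 5x^2
Evaluate at x = 1:
F'(1) = 5 * 1^2
= 5 * 1
= 5

5


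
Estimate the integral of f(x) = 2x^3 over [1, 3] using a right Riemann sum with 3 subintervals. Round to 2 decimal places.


Right Riemann sum uses right endpoints of each subinterval.
Interval: [1, 3], n = 3
dx = (3 - 1) / 3 = 2/3
Right endpoints: [5/3, 7/3, 3]
f values: [250/27, 686/27, 54]
Sum = dx * (sum of f values)
= 2/3 * 266/3
= 532/9 ≈ 59.11

59.11


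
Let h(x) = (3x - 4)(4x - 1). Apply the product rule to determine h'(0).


Let u(x) = 3x - 4 and v(x) = 4x - 1
u'(x) = 3
v'(x) = 4
Product rule: h'(x) = u'(x)*v(x) + u(x)*v'(x)
= 3 * (4x - 1) + (3x - 4) * 4
At x = 0:
u(0) = 3 * 0 - 4 = -4
v(0) = 4 * 0 - 1 = -1
h'(0) = 3 * (-1) + (-4) * 4
= -3 - 16
= -19

-19


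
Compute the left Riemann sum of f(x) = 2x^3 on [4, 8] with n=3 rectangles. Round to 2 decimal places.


Left Riemann sum uses left endpoints of each subinterval.
Interval: [4, 8], n = 3
dx = (8 - 4) / 3 = 4/3
Left endpoints: [4, 16/3, 20/3]
f values: [128, 8192/27, 16000/27]
Sum = dx * (sum of f values)
= 4/3 * 1024
= 4096/3 ≈ 1365.33

1365.33


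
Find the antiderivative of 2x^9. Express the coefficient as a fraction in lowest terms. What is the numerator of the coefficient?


Apply the power rule for integration:
integral of ax^n dx = a/(n+1) * x^(n+1) + C
integral of 2x^9 dx
= 2/10 * x^10 + C
= 1/5 * x^10 + C
The coefficient in lowest terms is 1/5, and its numerator is 1

1


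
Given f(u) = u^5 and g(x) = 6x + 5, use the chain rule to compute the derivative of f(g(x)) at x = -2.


Using the chain rule: (f(g(x)))' = f'(g(x)) * g'(x)
First, find g(-2):
g(-2) = 6 * (-2) + 5 = -7
Next, f'(u) = 5u^4
And g'(x) = 6
So f'(g(-2)) * g'(-2)
= 5 * (-7)^4 * 6
= 5 * 2401 * 6
= 72030

72030


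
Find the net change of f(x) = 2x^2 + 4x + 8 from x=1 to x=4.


Net change = f(b) - f(a)
f(x) = 2x^2 + 4x + 8
Compute f(4):
f(4) = 2 * 4^2 + 4 * 4 + 8
= 32 + 16 + 8
= 56
Compute f(1):
f(1) = 2 * 1^2 + 4 * 1 + 8
= 2 + 4 + 8
= 14
Net change = 56 - 14 = 42

42


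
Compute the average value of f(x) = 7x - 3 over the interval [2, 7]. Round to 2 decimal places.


Average value = 1/(b-a) * integral from a to b of f(x) dx
First compute the integral of 7x - 3:
F(x) = (7/2)x^2 - 3x
F(7) = 7/2 * 49 - 3 * 7 = 301/2
F(2) = 7/2 * 4 - 3 * 2 = 8
Integral = 301/2 - 8 = 285/2
Average = (285/2) / (7 - 2) = (285/2) / 5
= 57/2 = 28.50

28.50


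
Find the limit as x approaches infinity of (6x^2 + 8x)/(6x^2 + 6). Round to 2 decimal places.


For limits at infinity with equal-degree polynomials,
we compare leading coefficients.
Numerator leading term: 6x^2
Denominator leading term: 6x^2
Divide both by x^2:
lim = (6 + 8/x) / (6 + 6/x^2)
As x -> infinity, the 1/x and 1/x^2 terms vanish:
= 6/6 = 1 = 1.00

1.00


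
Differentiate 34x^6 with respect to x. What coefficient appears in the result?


We apply the power rule: d/dx [ax^n] = a*n * x^(n-1)
d/dx [34x^6]
= 34 * 6 * x^(6-1)
= 204x^5
The coefficient is 204

204


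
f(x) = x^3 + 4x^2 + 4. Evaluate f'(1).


Differentiate f(x) = x^3 + 4x^2 + 4 term by term:
f'(x) = 3x^2 + 8x
Substitute x = 1:
f'(1) = 3 * 1^2 + 8 * 1 + 0
= 3 + 8 + 0
= 11

11


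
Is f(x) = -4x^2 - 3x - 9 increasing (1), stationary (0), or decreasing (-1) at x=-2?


Compute f'(x) to determine behavior:
f'(x) = -8x - 3
f'(-2) = -8 * (-2) - 3
= 16 - 3
= 13
Since f'(-2) > 0, the function is increasing (1)

1


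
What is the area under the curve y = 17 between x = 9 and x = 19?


The area under a constant function y = 17 is a rectangle.
Width = 19 - 9 = 10
Height = 17
Area = width * height
= 10 * 17
= 170

170


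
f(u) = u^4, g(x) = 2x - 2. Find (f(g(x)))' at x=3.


Using the chain rule: (f(g(x)))' = f'(g(x)) * g'(x)
First, find g(3):
g(3) = 2 * 3 - 2 = 4
Next, f'(u) = 4u^3
And g'(x) = 2
So f'(g(3)) * g'(3)
= 4 * 4^3 * 2
= 4 * 64 * 2
= 512

512


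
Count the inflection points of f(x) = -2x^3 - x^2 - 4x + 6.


Inflection points occur where f''(x) = 0 and concavity changes.
f(x) = -2x^3 - x^2 - 4x + 6
f'(x) = -6x^2 - 2x - 4
f''(x) = -12x - 2
Set f''(x) = 0:
-12x - 2 = 0
x = 2 / (-12) = -1/6
Since f''(x) is linear (degree 1), it changes sign at this point.
Therefore there is exactly 1 inflection point.

1


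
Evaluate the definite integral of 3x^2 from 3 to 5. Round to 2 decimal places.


Find the antiderivative of 3x^2:
F(x) = 3/3 * x^3
Apply the Fundamental Theorem of Calculus:
F(5) - F(3)
= 3/3 * 5^3 - 3/3 * 3^3
= 3/3 * (125 - 27)
= 3/3 * 98
= 98 = 98.00

98.00


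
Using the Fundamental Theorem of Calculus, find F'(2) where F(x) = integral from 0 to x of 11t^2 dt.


By the Fundamental Theorem of Calculus (Part 1):
If F(x) = integral from 0 to x of f(t) dt, then F'(x) = f(x)
Here f(t) = 11t^2
So F'(x) = 11x^2
Evaluate at x = 2:
F'(2) = 11 * 2^2
= 11 * 4
= 44

44


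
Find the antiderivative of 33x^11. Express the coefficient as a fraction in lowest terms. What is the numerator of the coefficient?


Apply the power rule for integration:
integral of ax^n dx = a/(n+1) * x^(n+1) + C
integral of 33x^11 dx
= 33/12 * x^12 + C
= 11/4 * x^12 + C
The coefficient in lowest terms is 11/4, and its numerator is 11

11


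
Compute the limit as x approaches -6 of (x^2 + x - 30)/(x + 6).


Direct substitution gives 0/0, so we factor the numerator.
Factor: (x^2 + x - 30) = (x + 6)(x - 5)
Cancel the common factor (x + 6):
(x^2 + x - 30)/(x + 6) = (x - 5)
Now substitute x = -6:
= (-6) - (5) = -11

-11


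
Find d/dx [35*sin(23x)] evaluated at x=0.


Apply the chain rule to differentiate 35*sin(23x):
d/dx [35*sin(23x)]
= 35 * cos(23x) * d/dx(23x)
= 35 * 23 * cos(23x)
= 805 * cos(23x)
Evaluate at x = 0:
= 805 * cos(0)
= 805 * 1
= 805

805


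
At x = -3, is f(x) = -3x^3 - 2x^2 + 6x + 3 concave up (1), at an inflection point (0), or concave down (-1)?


Concavity is determined by the sign of f''(x).
f(x) = -3x^3 - 2x^2 + 6x + 3
f'(x) = -9x^2 - 4x + 6
f''(x) = -18x - 4
f''(-3) = -18 * (-3) - 4
= 54 - 4
= 50
Since f''(-3) > 0, the function is concave up (1)

1


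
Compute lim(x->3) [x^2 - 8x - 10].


Since polynomials are continuous, we use direct substitution.
lim(x->3) of x^2 - 8x - 10
= 1 * 3^2 - 8 * 3 - 10
= 9 - 24 - 10
= -25

-25


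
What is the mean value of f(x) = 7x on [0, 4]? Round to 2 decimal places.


Average value = 1/(b-a) * integral from a to b of f(x) dx
First compute the integral of 7x:
F(x) = (7/2)x^2
F(4) = 7/2 * 16 + 0 * 4 = 56
F(0) = 7/2 * 0 + 0 * 0 = 0
Integral = 56 - 0 = 56
Average = 56 / (4 - 0) = 56 / 4
= 14 = 14.00

14.00


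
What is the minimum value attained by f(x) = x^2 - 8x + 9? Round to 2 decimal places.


For a quadratic f(x) = ax^2 + bx + c with a > 0, the minimum is at the vertex.
Vertex x-coordinate: x = -b/(2a)
x = -(-8) / (2 * 1)
x = 8/2 = 4
Substitute back to find the minimum value:
f(4) = 1 * 4^2 - 8 * 4 + 9
= 16 - 32 + 9
= -7 = -7.00

-7.00


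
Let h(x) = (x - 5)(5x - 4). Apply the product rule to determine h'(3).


Let u(x) = x - 5 and v(x) = 5x - 4
u'(x) = 1
v'(x) = 5
Product rule: h'(x) = u'(x)*v(x) + u(x)*v'(x)
= 1 * (5x - 4) + (x - 5) * 5
At x = 3:
u(3) = 1 * 3 - 5 = -2
v(3) = 5 * 3 - 4 = 11
h'(3) = 1 * 11 + (-2) * 5
= 11 - 10
= 1

1


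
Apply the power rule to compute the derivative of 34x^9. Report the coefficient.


We apply the power rule: d/dx [ax^n] = a*n * x^(n-1)
d/dx [34x^9]
= 34 * 9 * x^(9-1)
= 306x^8
The coefficient is 306

306


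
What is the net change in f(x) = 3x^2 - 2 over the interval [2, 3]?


Net change = f(b) - f(a)
f(x) = 3x^2 - 2
Compute f(3):
f(3) = 3 * 3^2 + 0 * 3 - 2
= 27 + 0 - 2
= 25
Compute f(2):
f(2) = 3 * 2^2 + 0 * 2 - 2
= 12 + 0 - 2
= 10
Net change = 25 - 10 = 15

15


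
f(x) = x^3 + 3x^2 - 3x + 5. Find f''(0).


First derivative:
f'(x) = 3x^2 + 6x - 3
Second derivative:
f''(x) = 6x + 6
Substitute x = 0:
f''(0) = 6 * 0 + 6
= 0 + 6
= 6

6


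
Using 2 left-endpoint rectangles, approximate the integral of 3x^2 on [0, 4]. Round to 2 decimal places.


Left Riemann sum uses left endpoints of each subinterval.
Interval: [0, 4], n = 2
dx = (4 - 0) / 2 = 2
Left endpoints: [0, 2]
f values: [0, 12]
Sum = dx * (sum of f values)
= 2 * 12
= 24 = 24.00

24.00


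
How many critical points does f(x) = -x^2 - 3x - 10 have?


Find where f'(x) = 0:
f'(x) = -2x - 3
Set f'(x) = 0:
-2x - 3 = 0
x = 3 / (-2) = -3/2
This is a linear equation in x, so there is exactly one solution.
Number of critical points: 1

1


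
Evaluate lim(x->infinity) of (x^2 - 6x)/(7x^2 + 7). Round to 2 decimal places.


For limits at infinity with equal-degree polynomials,
we compare leading coefficients.
Numerator leading term: x^2
Denominator leading term: 7x^2
Divide both by x^2:
lim = (1 - 6/x) / (7 + 7/x^2)
As x -> infinity, the 1/x and 1/x^2 terms vanish:
= 1/7 ≈ 0.14

0.14


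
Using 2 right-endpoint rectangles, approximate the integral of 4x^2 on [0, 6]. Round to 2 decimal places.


Right Riemann sum uses right endpoints of each subinterval.
Interval: [0, 6], n = 2
dx = (6 - 0) / 2 = 3
Right endpoints: [3, 6]
f values: [36, 144]
Sum = dx * (sum of f values)
= 3 * 180
= 540 = 540.00

540.00


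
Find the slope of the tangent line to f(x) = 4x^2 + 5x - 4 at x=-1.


The slope of the tangent line equals f'(x) at the point.
f(x) = 4x^2 + 5x - 4
f'(x) = 8x + 5
At x = -1:
f'(-1) = 8 * (-1) + 5
= -8 + 5
= -3

-3


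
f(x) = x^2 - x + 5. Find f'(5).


Differentiate term by term using power and sum rules:
f(x) = x^2 - x + 5
f'(x) = 2x - 1
Substitute x = 5:
f'(5) = 2 * 5 - 1
= 10 - 1
= 9

9


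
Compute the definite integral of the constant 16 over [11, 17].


The integral of a constant k over [a, b] equals k * (b - a).
integral from 11 to 17 of 16 dx
= 16 * (17 - 11)
= 16 * 6
= 96

96


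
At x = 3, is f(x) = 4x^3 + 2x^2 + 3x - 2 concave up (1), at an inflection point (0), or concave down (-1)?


Concavity is determined by the sign of f''(x).
f(x) = 4x^3 + 2x^2 + 3x - 2
f'(x) = 12x^2 + 4x + 3
f''(x) = 24x + 4
f''(3) = 24 * 3 + 4
= 72 + 4
= 76
Since f''(3) > 0, the function is concave up (1)

1


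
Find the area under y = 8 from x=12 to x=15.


The area under a constant function y = 8 is a rectangle.
Width = 15 - 12 = 3
Height = 8
Area = width * height
= 3 * 8
= 24

24


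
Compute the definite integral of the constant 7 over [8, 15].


The integral of a constant k over [a, b] equals k * (b - a).
integral from 8 to 15 of 7 dx
= 7 * (15 - 8)
= 7 * 7
= 49

49


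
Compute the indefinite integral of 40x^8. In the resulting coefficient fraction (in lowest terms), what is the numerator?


Apply the power rule for integration:
integral of ax^n dx = a/(n+1) * x^(n+1) + C
integral of 40x^8 dx
= 40/9 * x^9 + C
The coefficient in lowest terms is 40/9, and its numerator is 40

40


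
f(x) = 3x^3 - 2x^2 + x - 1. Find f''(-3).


First derivative:
f'(x) = 9x^2 - 4x + 1
Second derivative:
f''(x) = 18x - 4
Substitute x = -3:
f''(-3) = 18 * (-3) - 4
= -54 - 4
= -58

-58


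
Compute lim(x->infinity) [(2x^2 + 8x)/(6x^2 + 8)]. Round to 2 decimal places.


For limits at infinity with equal-degree polynomials,
we compare leading coefficients.
Numerator leading term: 2x^2
Denominator leading term: 6x^2
Divide both by x^2:
lim = (2 + 8/x) / (6 + 8/x^2)
As x -> infinity, the 1/x and 1/x^2 terms vanish:
= 2/6 = 1/3 ≈ 0.33

0.33


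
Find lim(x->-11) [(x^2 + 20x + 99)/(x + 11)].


Direct substitution gives 0/0, so we factor the numerator.
Factor: (x^2 + 20x + 99) = (x + 11)(x + 9)
Cancel the common factor (x + 11):
(x^2 + 20x + 99)/(x + 11) = (x + 9)
Now substitute x = -11:
= (-11) - (-9) = -2

-2


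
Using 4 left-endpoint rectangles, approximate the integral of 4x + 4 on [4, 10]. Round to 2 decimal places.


Left Riemann sum uses left endpoints of each subinterval.
Interval: [4, 10], n = 4
dx = (10 - 4) / 4 = 3/2
Left endpoints: [4, 11/2, 7, 17/2]
f values: [20, 26, 32, 38]
Sum = dx * (sum of f values)
= 3/2 * 116
= 174 = 174.00

174.00


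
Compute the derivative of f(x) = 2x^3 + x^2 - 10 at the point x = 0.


Differentiate f(x) = 2x^3 + x^2 - 10 term by term:
f'(x) = 6x^2 + 2x
Substitute x = 0:
f'(0) = 6 * 0^2 + 2 * 0 + 0
= 0 + 0 + 0
= 0

0


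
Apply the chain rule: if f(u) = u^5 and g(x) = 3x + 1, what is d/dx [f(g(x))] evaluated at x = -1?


Using the chain rule: (f(g(x)))' = f'(g(x)) * g'(x)
First, find g(-1):
g(-1) = 3 * (-1) + 1 = -2
Next, f'(u) = 5u^4
And g'(x) = 3
So f'(g(-1)) * g'(-1)
= 5 * (-2)^4 * 3
= 5 * 16 * 3
= 240

240


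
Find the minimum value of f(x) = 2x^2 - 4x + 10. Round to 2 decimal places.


For a quadratic f(x) = ax^2 + bx + c with a > 0, the minimum is at the vertex.
Vertex x-coordinate: x = -b/(2a)
x = -(-4) / (2 * 2)
x = 4/4 = 1
Substitute back to find the minimum value:
f(1) = 2 * 1^2 - 4 * 1 + 10
= 2 - 4 + 10
= 8 = 8.00

8.00


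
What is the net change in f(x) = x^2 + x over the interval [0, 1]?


Net change = f(b) - f(a)
f(x) = x^2 + x
Compute f(1):
f(1) = 1 * 1^2 + 1 * 1 + 0
= 1 + 1 + 0
= 2
Compute f(0):
f(0) = 1 * 0^2 + 1 * 0 + 0
= 0 + 0 + 0
= 0
Net change = 2 - 0 = 2

2


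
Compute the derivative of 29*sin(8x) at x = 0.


Apply the chain rule to differentiate 29*sin(8x):
d/dx [29*sin(8x)]
= 29 * cos(8x) * d/dx(8x)
= 29 * 8 * cos(8x)
= 232 * cos(8x)
Evaluate at x = 0:
= 232 * cos(0)
= 232 * 1
= 232

232


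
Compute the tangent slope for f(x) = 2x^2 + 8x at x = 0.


The slope of the tangent line equals f'(x) at the point.
f(x) = 2x^2 + 8x
f'(x) = 4x + 8
At x = 0:
f'(0) = 4 * 0 + 8
= 0 + 8
= 8

8


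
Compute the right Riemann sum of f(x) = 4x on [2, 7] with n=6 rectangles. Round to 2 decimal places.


Right Riemann sum uses right endpoints of each subinterval.
Interval: [2, 7], n = 6
dx = (7 - 2) / 6 = 5/6
Right endpoints: [17/6, 11/3, 9/2, 16/3, 37/6, 7]
f values: [34/3, 44/3, 18, 64/3, 74/3, 28]
Sum = dx * (sum of f values)
= 5/6 * 118
= 295/3 ≈ 98.33

98.33


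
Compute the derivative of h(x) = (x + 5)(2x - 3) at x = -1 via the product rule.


Let u(x) = x + 5 and v(x) = 2x - 3
u'(x) = 1
v'(x) = 2
Product rule: h'(x) = u'(x)*v(x) + u(x)*v'(x)
= 1 * (2x - 3) + (x + 5) * 2
At x = -1:
u(-1) = 1 * (-1) + 5 = 4
v(-1) = 2 * (-1) - 3 = -5
h'(-1) = 1 * (-5) + 4 * 2
= -5 + 8
= 3

3


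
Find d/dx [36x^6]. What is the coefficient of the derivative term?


We apply the power rule: d/dx [ax^n] = a*n * x^(n-1)
d/dx [36x^6]
= 36 * 6 * x^(6-1)
= 216x^5
The coefficient is 216

216


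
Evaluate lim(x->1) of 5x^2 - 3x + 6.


Since polynomials are continuous, we use direct substitution.
lim(x->1) of 5x^2 - 3x + 6
= 5 * 1^2 - 3 * 1 + 6
= 5 - 3 + 6
= 8

8


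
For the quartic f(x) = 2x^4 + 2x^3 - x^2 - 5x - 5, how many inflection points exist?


Inflection points occur where f''(x) = 0 and concavity changes.
f(x) = 2x^4 + 2x^3 - x^2 - 5x - 5
f'(x) = 8x^3 + 6x^2 - 2x - 5
f''(x) = 24x^2 + 12x - 2
This is a quadratic in x. Use the discriminant to count real roots.
Discriminant = (12)^2 - 4 * 24 * (-2)
= 144 - (-192)
= 336
Since discriminant > 0, f''(x) = 0 has 2 distinct real solutions.
A quadratic with two distinct real roots changes sign at each root, so concavity changes at both.
Number of inflection points: 2

2


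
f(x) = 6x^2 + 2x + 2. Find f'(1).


Differentiate term by term using power and sum rules:
f(x) = 6x^2 + 2x + 2
f'(x) = 12x + 2
Substitute x = 1:
f'(1) = 12 * 1 + 2
= 12 + 2
= 14

14


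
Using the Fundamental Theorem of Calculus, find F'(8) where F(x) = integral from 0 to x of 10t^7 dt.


By the Fundamental Theorem of Calculus (Part 1):
If F(x) = integral from 0 to x of f(t) dt, then F'(x) = f(x)
Here f(t) = 10t^7
So F'(x) = 10x^7
Evaluate at x = 8:
F'(8) = 10 * 8^7
= 10 * 2097152
= 20971520

20971520


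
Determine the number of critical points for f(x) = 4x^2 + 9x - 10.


Find where f'(x) = 0:
f'(x) = 8x + 9
Set f'(x) = 0:
8x + 9 = 0
x = -9 / 8 = -9/8
This is a linear equation in x, so there is exactly one solution.
Number of critical points: 1

1


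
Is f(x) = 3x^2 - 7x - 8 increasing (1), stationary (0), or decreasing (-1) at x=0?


Compute f'(x) to determine behavior:
f'(x) = 6x - 7
f'(0) = 6 * 0 - 7
= 0 - 7
= -7
Since f'(0) < 0, the function is decreasing (-1)

-1


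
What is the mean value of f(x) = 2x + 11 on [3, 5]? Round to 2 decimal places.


Average value = 1/(b-a) * integral from a to b of f(x) dx
First compute the integral of 2x + 11:
F(x) = x^2 + 11x
F(5) = 1 * 25 + 11 * 5 = 80
F(3) = 1 * 9 + 11 * 3 = 42
Integral = 80 - 42 = 38
Average = 38 / (5 - 3) = 38 / 2
= 19 = 19.00

19.00


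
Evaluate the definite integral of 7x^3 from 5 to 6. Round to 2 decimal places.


Find the antiderivative of 7x^3:
F(x) = 7/4 * x^4
Apply the Fundamental Theorem of Calculus:
F(6) - F(5)
= 7/4 * 6^4 - 7/4 * 5^4
= 7/4 * (1296 - 625)
= 7/4 * 671
= 4697/4 = 1174.25

1174.25


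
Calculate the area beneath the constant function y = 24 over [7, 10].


The area under a constant function y = 24 is a rectangle.
Width = 10 - 7 = 3
Height = 24
Area = width * height
= 3 * 24
= 72

72


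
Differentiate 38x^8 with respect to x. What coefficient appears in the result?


We apply the power rule: d/dx [ax^n] = a*n * x^(n-1)
d/dx [38x^8]
= 38 * 8 * x^(8-1)
= 304x^7
The coefficient is 304

304


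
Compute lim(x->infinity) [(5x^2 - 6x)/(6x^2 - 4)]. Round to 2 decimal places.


For limits at infinity with equal-degree polynomials,
we compare leading coefficients.
Numerator leading term: 5x^2
Denominator leading term: 6x^2
Divide both by x^2:
lim = (5 - 6/x) / (6 - 4/x^2)
As x -> infinity, the 1/x and 1/x^2 terms vanish:
= 5/6 ≈ 0.83

0.83


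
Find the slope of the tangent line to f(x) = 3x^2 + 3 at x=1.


The slope of the tangent line equals f'(x) at the point.
f(x) = 3x^2 + 3
f'(x) = 6x
At x = 1:
f'(1) = 6 * 1 + 0
= 6 + 0
= 6

6


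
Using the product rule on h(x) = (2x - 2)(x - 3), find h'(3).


Let u(x) = 2x - 2 and v(x) = x - 3
u'(x) = 2
v'(x) = 1
Product rule: h'(x) = u'(x)*v(x) + u(x)*v'(x)
= 2 * (x - 3) + (2x - 2) * 1
At x = 3:
u(3) = 2 * 3 - 2 = 4
v(3) = 1 * 3 - 3 = 0
h'(3) = 2 * 0 + 4 * 1
= 0 + 4
= 4

4


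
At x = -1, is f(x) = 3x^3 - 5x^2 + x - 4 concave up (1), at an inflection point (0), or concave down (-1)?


Concavity is determined by the sign of f''(x).
f(x) = 3x^3 - 5x^2 + x - 4
f'(x) = 9x^2 - 10x + 1
f''(x) = 18x - 10
f''(-1) = 18 * (-1) - 10
= -18 - 10
= -28
Since f''(-1) < 0, the function is concave down (-1)

-1


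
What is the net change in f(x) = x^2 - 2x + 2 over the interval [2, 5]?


Net change = f(b) - f(a)
f(x) = x^2 - 2x + 2
Compute f(5):
f(5) = 1 * 5^2 - 2 * 5 + 2
= 25 - 10 + 2
= 17
Compute f(2):
f(2) = 1 * 2^2 - 2 * 2 + 2
= 4 - 4 + 2
= 2
Net change = 17 - 2 = 15

15


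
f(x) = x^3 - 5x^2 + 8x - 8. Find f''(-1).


First derivative:
f'(x) = 3x^2 - 10x + 8
Second derivative:
f''(x) = 6x - 10
Substitute x = -1:
f''(-1) = 6 * (-1) - 10
= -6 - 10
= -16

-16


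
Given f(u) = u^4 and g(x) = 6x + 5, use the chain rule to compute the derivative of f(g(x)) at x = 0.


Using the chain rule: (f(g(x)))' = f'(g(x)) * g'(x)
First, find g(0):
g(0) = 6 * 0 + 5 = 5
Next, f'(u) = 4u^3
And g'(x) = 6
So f'(g(0)) * g'(0)
= 4 * 5^3 * 6
= 4 * 125 * 6
= 3000

3000
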